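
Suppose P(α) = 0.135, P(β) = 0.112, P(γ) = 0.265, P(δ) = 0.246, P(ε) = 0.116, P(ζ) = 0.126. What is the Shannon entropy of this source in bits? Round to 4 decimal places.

2.4863 bits

H = −Σ pᵢ log₂ pᵢ.
−0.135·log₂(0.135) = 0.3900
−0.112·log₂(0.112) = 0.3537
−0.265·log₂(0.265) = 0.5077
−0.246·log₂(0.246) = 0.4977
−0.116·log₂(0.116) = 0.3605
−0.126·log₂(0.126) = 0.3766
Sum ≈ 2.4863 → 2.4863 bits.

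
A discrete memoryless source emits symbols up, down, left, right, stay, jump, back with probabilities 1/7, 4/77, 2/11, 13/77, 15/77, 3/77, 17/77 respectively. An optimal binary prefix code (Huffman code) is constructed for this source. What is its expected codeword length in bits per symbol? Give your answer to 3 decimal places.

2.675 bits/symbol

Repeatedly combine the two least-probable nodes; the expected code length is the sum of the merged weights.
merge 3/77 + 4/77 → 1/11
merge 1/11 + 1/7 → 18/77
merge 13/77 + 2/11 → 27/77
merge 15/77 + 17/77 → 32/77
merge 18/77 + 27/77 → 45/77
merge 32/77 + 45/77 → 1
L = 1/11 + 18/77 + 27/77 + 32/77 + 45/77 + 1 = 206/77 ≈ 2.675 bits/symbol.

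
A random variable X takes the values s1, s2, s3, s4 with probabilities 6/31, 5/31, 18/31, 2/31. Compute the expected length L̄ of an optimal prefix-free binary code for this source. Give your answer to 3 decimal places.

1.645 bits/symbol

Repeatedly combine the two least-probable nodes; the expected code length is the sum of the merged weights.
merge 2/31 + 5/31 → 7/31
merge 6/31 + 7/31 → 13/31
merge 13/31 + 18/31 → 1
L = 7/31 + 13/31 + 1 = 51/31 ≈ 1.645 bits/symbol.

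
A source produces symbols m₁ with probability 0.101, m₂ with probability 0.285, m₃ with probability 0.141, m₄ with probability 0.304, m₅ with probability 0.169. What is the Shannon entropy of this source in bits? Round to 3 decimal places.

H = −Σ pᵢ log₂ pᵢ.
−0.101·log₂(0.101) = 0.3341
−0.285·log₂(0.285) = 0.5161
−0.141·log₂(0.141) = 0.3985
−0.304·log₂(0.304) = 0.5222
−0.169·log₂(0.169) = 0.4335
Sum ≈ 2.2044 → 2.204 bits.

2.204 bits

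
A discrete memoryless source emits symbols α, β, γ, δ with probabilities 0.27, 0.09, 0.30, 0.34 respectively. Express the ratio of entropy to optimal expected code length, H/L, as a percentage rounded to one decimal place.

93.6%

Entropy H = −Σ p log₂ p ≈ 1.8729 bits.
Huffman merges: 9/100+27/100→9/25; 3/10+17/50→16/25; 9/25+16/25→1. L = 2 ≈ 2.0000.
Efficiency = H/L = 1.8729/2.0000 = 93.6%.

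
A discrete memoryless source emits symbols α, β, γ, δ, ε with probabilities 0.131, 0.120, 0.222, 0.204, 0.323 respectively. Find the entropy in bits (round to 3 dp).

H = −Σ pᵢ log₂ pᵢ.
−0.131·log₂(0.131) = 0.3841
−0.120·log₂(0.120) = 0.3671
−0.222·log₂(0.222) = 0.4820
−0.204·log₂(0.204) = 0.4678
−0.323·log₂(0.323) = 0.5266
Sum ≈ 2.2277 → 2.228 bits.

2.228 bits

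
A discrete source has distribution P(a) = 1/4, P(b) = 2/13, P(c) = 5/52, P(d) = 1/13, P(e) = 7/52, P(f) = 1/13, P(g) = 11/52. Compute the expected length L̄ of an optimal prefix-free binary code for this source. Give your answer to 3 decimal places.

Repeatedly combine the two least-probable nodes; the expected code length is the sum of the merged weights.
merge 1/13 + 1/13 → 2/13
merge 5/52 + 7/52 → 3/13
merge 2/13 + 2/13 → 4/13
merge 11/52 + 3/13 → 23/52
merge 1/4 + 4/13 → 29/52
merge 23/52 + 29/52 → 1
L = 2/13 + 3/13 + 4/13 + 23/52 + 29/52 + 1 = 35/13 ≈ 2.692 bits/symbol.

2.692 bits/symbol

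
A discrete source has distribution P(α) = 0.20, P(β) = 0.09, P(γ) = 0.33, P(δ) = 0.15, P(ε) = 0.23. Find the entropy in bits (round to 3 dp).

H = −Σ pᵢ log₂ pᵢ.
−0.20·log₂(0.20) = 0.4644
−0.09·log₂(0.09) = 0.3127
−0.33·log₂(0.33) = 0.5278
−0.15·log₂(0.15) = 0.4105
−0.23·log₂(0.23) = 0.4877
Sum ≈ 2.2031 → 2.203 bits.

2.203 bits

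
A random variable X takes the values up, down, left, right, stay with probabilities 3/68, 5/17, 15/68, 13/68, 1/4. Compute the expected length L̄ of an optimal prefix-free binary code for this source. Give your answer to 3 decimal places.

2.235 bits/symbol

Repeatedly combine the two least-probable nodes; the expected code length is the sum of the merged weights.
merge 3/68 + 13/68 → 4/17
merge 15/68 + 4/17 → 31/68
merge 1/4 + 5/17 → 37/68
merge 31/68 + 37/68 → 1
L = 4/17 + 31/68 + 37/68 + 1 = 38/17 ≈ 2.235 bits/symbol.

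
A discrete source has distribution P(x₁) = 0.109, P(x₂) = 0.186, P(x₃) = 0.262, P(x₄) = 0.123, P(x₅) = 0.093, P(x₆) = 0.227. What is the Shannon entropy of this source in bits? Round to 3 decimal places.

2.482 bits

H = −Σ pᵢ log₂ pᵢ.
−0.109·log₂(0.109) = 0.3485
−0.186·log₂(0.186) = 0.4514
−0.262·log₂(0.262) = 0.5063
−0.123·log₂(0.123) = 0.3719
−0.093·log₂(0.093) = 0.3187
−0.227·log₂(0.227) = 0.4856
Sum ≈ 2.4823 → 2.482 bits.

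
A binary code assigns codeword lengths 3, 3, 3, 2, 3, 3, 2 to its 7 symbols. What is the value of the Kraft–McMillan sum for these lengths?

1.125

With common denominator 2^3 = 8: Σ 2^(−ℓᵢ) = 1/8 + 1/8 + 1/8 + 2/8 + 1/8 + 1/8 + 2/8 = 9/8 = 1.125.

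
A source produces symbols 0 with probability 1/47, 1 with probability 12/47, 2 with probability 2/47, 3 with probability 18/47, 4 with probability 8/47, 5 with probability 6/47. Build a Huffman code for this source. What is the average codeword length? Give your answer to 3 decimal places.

Repeatedly combine the two least-probable nodes; the expected code length is the sum of the merged weights.
merge 1/47 + 2/47 → 3/47
merge 3/47 + 6/47 → 9/47
merge 8/47 + 9/47 → 17/47
merge 12/47 + 17/47 → 29/47
merge 18/47 + 29/47 → 1
L = 3/47 + 9/47 + 17/47 + 29/47 + 1 = 105/47 ≈ 2.234 bits/symbol.

2.234 bits/symbol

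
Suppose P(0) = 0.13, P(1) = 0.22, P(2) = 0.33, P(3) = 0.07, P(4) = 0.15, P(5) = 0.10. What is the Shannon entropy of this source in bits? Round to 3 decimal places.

H = −Σ pᵢ log₂ pᵢ.
−0.13·log₂(0.13) = 0.3826
−0.22·log₂(0.22) = 0.4806
−0.33·log₂(0.33) = 0.5278
−0.07·log₂(0.07) = 0.2686
−0.15·log₂(0.15) = 0.4105
−0.10·log₂(0.10) = 0.3322
Sum ≈ 2.4023 → 2.402 bits.

2.402 bits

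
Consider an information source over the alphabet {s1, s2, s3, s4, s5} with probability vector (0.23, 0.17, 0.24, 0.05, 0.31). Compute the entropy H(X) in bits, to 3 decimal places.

2.156 bits

H = −Σ pᵢ log₂ pᵢ.
−0.23·log₂(0.23) = 0.4877
−0.17·log₂(0.17) = 0.4346
−0.24·log₂(0.24) = 0.4941
−0.05·log₂(0.05) = 0.2161
−0.31·log₂(0.31) = 0.5238
Sum ≈ 2.1563 → 2.156 bits.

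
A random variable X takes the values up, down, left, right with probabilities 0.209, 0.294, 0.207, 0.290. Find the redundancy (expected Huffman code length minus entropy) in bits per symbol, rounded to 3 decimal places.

Entropy H = −Σ p log₂ p ≈ 1.9795 bits.
Huffman merges: 207/1000+209/1000→52/125; 29/100+147/500→73/125; 52/125+73/125→1. L = 2 ≈ 2.0000.
L − H = 2.0000 − 1.9795 = 0.020 bits.

0.020 bits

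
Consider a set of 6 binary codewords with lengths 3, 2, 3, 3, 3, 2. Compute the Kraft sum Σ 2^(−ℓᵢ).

With common denominator 2^3 = 8: Σ 2^(−ℓᵢ) = 1/8 + 2/8 + 1/8 + 1/8 + 1/8 + 2/8 = 8/8 = 1.

1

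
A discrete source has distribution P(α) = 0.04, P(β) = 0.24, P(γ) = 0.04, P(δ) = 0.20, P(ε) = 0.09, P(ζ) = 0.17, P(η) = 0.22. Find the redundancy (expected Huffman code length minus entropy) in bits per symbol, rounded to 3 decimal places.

0.032 bits

Entropy H = −Σ p log₂ p ≈ 2.5578 bits.
Huffman merges: 1/25+1/25→2/25; 2/25+9/100→17/100; 17/100+17/100→17/50; 1/5+11/50→21/50; 6/25+17/50→29/50; 21/50+29/50→1. L = 259/100 ≈ 2.5900.
L − H = 2.5900 − 2.5578 = 0.032 bits.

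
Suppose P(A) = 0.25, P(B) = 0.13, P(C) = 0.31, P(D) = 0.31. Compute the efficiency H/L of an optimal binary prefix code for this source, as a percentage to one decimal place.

Entropy H = −Σ p log₂ p ≈ 1.9302 bits.
Huffman merges: 13/100+1/4→19/50; 31/100+31/100→31/50; 19/50+31/50→1. L = 2 ≈ 2.0000.
Efficiency = H/L = 1.9302/2.0000 = 96.5%.

96.5%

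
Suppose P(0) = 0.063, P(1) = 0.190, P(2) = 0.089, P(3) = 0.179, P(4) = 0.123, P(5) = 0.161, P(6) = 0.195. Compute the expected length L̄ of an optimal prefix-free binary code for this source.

2.767 bits/symbol

Repeatedly combine the two least-probable nodes; the expected code length is the sum of the merged weights.
merge 63/1000 + 89/1000 → 19/125
merge 123/1000 + 19/125 → 11/40
merge 161/1000 + 179/1000 → 17/50
merge 19/100 + 39/200 → 77/200
merge 11/40 + 17/50 → 123/200
merge 77/200 + 123/200 → 1
L = 19/125 + 11/40 + 17/50 + 77/200 + 123/200 + 1 = 2767/1000 = 2.767 bits/symbol.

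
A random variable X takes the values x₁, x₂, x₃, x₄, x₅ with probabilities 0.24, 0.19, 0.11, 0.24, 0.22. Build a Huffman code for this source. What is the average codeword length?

Repeatedly combine the two least-probable nodes; the expected code length is the sum of the merged weights.
merge 11/100 + 19/100 → 3/10
merge 11/50 + 6/25 → 23/50
merge 6/25 + 3/10 → 27/50
merge 23/50 + 27/50 → 1
L = 3/10 + 23/50 + 27/50 + 1 = 23/10 = 2.3 bits/symbol.

2.3 bits/symbol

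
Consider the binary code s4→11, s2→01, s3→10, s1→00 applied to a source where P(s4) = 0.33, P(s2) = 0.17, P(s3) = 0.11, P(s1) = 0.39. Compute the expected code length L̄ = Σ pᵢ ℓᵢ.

2 bits/symbol

L̄ = Σ pᵢ·ℓᵢ = 0.33·2 + 0.17·2 + 0.11·2 + 0.39·2 = 2 bits/symbol.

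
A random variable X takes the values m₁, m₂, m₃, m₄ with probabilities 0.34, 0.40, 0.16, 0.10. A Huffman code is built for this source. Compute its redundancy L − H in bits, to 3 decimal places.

0.047 bits

Entropy H = −Σ p log₂ p ≈ 1.8132 bits.
Huffman merges: 1/10+4/25→13/50; 13/50+17/50→3/5; 2/5+3/5→1. L = 93/50 ≈ 1.8600.
L − H = 1.8600 − 1.8132 = 0.047 bits.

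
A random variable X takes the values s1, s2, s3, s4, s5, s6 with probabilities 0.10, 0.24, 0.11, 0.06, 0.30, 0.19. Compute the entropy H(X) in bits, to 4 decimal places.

2.3965 bits

H = −Σ pᵢ log₂ pᵢ.
−0.10·log₂(0.10) = 0.3322
−0.24·log₂(0.24) = 0.4941
−0.11·log₂(0.11) = 0.3503
−0.06·log₂(0.06) = 0.2435
−0.30·log₂(0.30) = 0.5211
−0.19·log₂(0.19) = 0.4552
Sum ≈ 2.3965 → 2.3965 bits.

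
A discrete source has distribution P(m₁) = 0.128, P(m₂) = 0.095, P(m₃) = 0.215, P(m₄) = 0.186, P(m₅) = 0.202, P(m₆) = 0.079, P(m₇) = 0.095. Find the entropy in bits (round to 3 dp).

2.708 bits

H = −Σ pᵢ log₂ pᵢ.
−0.128·log₂(0.128) = 0.3796
−0.095·log₂(0.095) = 0.3226
−0.215·log₂(0.215) = 0.4768
−0.186·log₂(0.186) = 0.4514
−0.202·log₂(0.202) = 0.4661
−0.079·log₂(0.079) = 0.2893
−0.095·log₂(0.095) = 0.3226
Sum ≈ 2.7084 → 2.708 bits.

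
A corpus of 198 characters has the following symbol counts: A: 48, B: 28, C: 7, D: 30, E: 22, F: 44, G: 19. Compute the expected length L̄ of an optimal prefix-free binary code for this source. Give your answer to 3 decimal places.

2.667 bits/symbol

Probabilities are the counts divided by 198.
Repeatedly combine the two least-probable nodes; the expected code length is the sum of the merged weights.
merge 7/198 + 19/198 → 13/99
merge 1/9 + 13/99 → 8/33
merge 14/99 + 5/33 → 29/99
merge 2/9 + 8/33 → 46/99
merge 8/33 + 29/99 → 53/99
merge 46/99 + 53/99 → 1
L = 13/99 + 8/33 + 29/99 + 46/99 + 53/99 + 1 = 8/3 ≈ 2.667 bits/symbol.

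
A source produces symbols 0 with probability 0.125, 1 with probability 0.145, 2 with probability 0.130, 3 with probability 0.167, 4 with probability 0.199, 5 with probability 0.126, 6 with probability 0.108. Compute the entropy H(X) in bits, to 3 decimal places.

2.780 bits

H = −Σ pᵢ log₂ pᵢ.
−0.125·log₂(0.125) = 0.3750
−0.145·log₂(0.145) = 0.4040
−0.130·log₂(0.130) = 0.3826
−0.167·log₂(0.167) = 0.4312
−0.199·log₂(0.199) = 0.4635
−0.126·log₂(0.126) = 0.3766
−0.108·log₂(0.108) = 0.3468
Sum ≈ 2.7796 → 2.780 bits.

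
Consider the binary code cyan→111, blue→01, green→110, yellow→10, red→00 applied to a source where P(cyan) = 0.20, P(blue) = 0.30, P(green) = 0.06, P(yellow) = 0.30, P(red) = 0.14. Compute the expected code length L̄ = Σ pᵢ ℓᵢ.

L̄ = Σ pᵢ·ℓᵢ = 0.20·3 + 0.30·2 + 0.06·3 + 0.30·2 + 0.14·2 = 2.26 bits/symbol.

2.26 bits/symbol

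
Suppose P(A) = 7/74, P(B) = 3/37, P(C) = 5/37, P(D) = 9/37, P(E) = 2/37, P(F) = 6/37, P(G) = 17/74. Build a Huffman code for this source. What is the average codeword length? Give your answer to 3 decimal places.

2.662 bits/symbol

Repeatedly combine the two least-probable nodes; the expected code length is the sum of the merged weights.
merge 2/37 + 3/37 → 5/37
merge 7/74 + 5/37 → 17/74
merge 5/37 + 6/37 → 11/37
merge 17/74 + 17/74 → 17/37
merge 9/37 + 11/37 → 20/37
merge 17/37 + 20/37 → 1
L = 5/37 + 17/74 + 11/37 + 17/37 + 20/37 + 1 = 197/74 ≈ 2.662 bits/symbol.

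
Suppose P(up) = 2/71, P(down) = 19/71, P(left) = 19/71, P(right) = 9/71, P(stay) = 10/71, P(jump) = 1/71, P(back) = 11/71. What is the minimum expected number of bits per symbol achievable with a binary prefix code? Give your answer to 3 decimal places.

2.507 bits/symbol

Repeatedly combine the two least-probable nodes; the expected code length is the sum of the merged weights.
merge 1/71 + 2/71 → 3/71
merge 3/71 + 9/71 → 12/71
merge 10/71 + 11/71 → 21/71
merge 12/71 + 19/71 → 31/71
merge 19/71 + 21/71 → 40/71
merge 31/71 + 40/71 → 1
L = 3/71 + 12/71 + 21/71 + 31/71 + 40/71 + 1 = 178/71 ≈ 2.507 bits/symbol.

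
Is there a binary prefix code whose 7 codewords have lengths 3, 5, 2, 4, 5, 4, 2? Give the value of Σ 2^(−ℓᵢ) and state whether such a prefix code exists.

0.8125; yes

With common denominator 2^5 = 32: Σ 2^(−ℓᵢ) = 4/32 + 1/32 + 8/32 + 2/32 + 1/32 + 2/32 + 8/32 = 26/32 = 0.8125.
Kraft's inequality requires Σ ≤ 1; here Σ = 0.8125 ≤ 1, so such a prefix code exists.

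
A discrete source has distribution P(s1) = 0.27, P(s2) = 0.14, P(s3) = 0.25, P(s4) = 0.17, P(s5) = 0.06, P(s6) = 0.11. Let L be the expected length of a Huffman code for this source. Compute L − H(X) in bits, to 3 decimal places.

0.044 bits

Entropy H = −Σ p log₂ p ≈ 2.4355 bits.
Huffman merges: 3/50+11/100→17/100; 7/50+17/100→31/100; 17/100+1/4→21/50; 27/100+31/100→29/50; 21/50+29/50→1. L = 62/25 ≈ 2.4800.
L − H = 2.4800 − 2.4355 = 0.044 bits.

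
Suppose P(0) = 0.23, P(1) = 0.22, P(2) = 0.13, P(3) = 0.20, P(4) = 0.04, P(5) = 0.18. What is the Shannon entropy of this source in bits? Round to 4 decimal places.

2.4463 bits

H = −Σ pᵢ log₂ pᵢ.
−0.23·log₂(0.23) = 0.4877
−0.22·log₂(0.22) = 0.4806
−0.13·log₂(0.13) = 0.3826
−0.20·log₂(0.20) = 0.4644
−0.04·log₂(0.04) = 0.1858
−0.18·log₂(0.18) = 0.4453
Sum ≈ 2.4463 → 2.4463 bits.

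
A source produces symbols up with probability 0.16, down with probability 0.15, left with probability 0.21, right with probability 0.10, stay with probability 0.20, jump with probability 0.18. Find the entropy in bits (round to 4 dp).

H = −Σ pᵢ log₂ pᵢ.
−0.16·log₂(0.16) = 0.4230
−0.15·log₂(0.15) = 0.4105
−0.21·log₂(0.21) = 0.4728
−0.10·log₂(0.10) = 0.3322
−0.20·log₂(0.20) = 0.4644
−0.18·log₂(0.18) = 0.4453
Sum ≈ 2.5483 → 2.5483 bits.

2.5483 bits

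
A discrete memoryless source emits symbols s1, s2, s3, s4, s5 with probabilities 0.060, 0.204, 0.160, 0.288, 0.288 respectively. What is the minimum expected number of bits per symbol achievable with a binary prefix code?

2.22 bits/symbol

Repeatedly combine the two least-probable nodes; the expected code length is the sum of the merged weights.
merge 3/50 + 4/25 → 11/50
merge 51/250 + 11/50 → 53/125
merge 36/125 + 36/125 → 72/125
merge 53/125 + 72/125 → 1
L = 11/50 + 53/125 + 72/125 + 1 = 111/50 = 2.22 bits/symbol.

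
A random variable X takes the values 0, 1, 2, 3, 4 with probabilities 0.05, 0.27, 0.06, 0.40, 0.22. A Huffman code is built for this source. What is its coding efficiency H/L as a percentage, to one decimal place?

Entropy H = −Σ p log₂ p ≈ 1.9790 bits.
Huffman merges: 1/20+3/50→11/100; 11/100+11/50→33/100; 27/100+33/100→3/5; 2/5+3/5→1. L = 51/25 ≈ 2.0400.
Efficiency = H/L = 1.9790/2.0400 = 97.0%.

97.0%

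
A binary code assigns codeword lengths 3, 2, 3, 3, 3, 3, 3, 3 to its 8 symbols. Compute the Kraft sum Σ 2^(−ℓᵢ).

With common denominator 2^3 = 8: Σ 2^(−ℓᵢ) = 1/8 + 2/8 + 1/8 + 1/8 + 1/8 + 1/8 + 1/8 + 1/8 = 9/8 = 1.125.

1.125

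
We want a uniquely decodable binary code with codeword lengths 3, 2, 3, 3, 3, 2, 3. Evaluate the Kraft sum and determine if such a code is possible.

1.125; no

With common denominator 2^3 = 8: Σ 2^(−ℓᵢ) = 1/8 + 2/8 + 1/8 + 1/8 + 1/8 + 2/8 + 1/8 = 9/8 = 1.125.
Kraft's inequality requires Σ ≤ 1; here Σ = 1.125 > 1, so no such prefix code exists.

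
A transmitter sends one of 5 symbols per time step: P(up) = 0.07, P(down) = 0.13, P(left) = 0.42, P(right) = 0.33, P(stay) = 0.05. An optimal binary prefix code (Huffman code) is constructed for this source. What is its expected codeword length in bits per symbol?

Repeatedly combine the two least-probable nodes; the expected code length is the sum of the merged weights.
merge 1/20 + 7/100 → 3/25
merge 3/25 + 13/100 → 1/4
merge 1/4 + 33/100 → 29/50
merge 21/50 + 29/50 → 1
L = 3/25 + 1/4 + 29/50 + 1 = 39/20 = 1.95 bits/symbol.

1.95 bits/symbol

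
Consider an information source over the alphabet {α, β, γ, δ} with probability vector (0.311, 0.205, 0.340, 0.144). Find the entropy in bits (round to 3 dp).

H = −Σ pᵢ log₂ pᵢ.
−0.311·log₂(0.311) = 0.5240
−0.205·log₂(0.205) = 0.4687
−0.340·log₂(0.340) = 0.5292
−0.144·log₂(0.144) = 0.4026
Sum ≈ 1.9245 → 1.925 bits.

1.925 bits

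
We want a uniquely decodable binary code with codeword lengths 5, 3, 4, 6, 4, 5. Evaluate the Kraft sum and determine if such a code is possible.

0.328125; yes

With common denominator 2^6 = 64: Σ 2^(−ℓᵢ) = 2/64 + 8/64 + 4/64 + 1/64 + 4/64 + 2/64 = 21/64 = 0.328125.
Kraft's inequality requires Σ ≤ 1; here Σ = 0.328125 ≤ 1, so such a prefix code exists.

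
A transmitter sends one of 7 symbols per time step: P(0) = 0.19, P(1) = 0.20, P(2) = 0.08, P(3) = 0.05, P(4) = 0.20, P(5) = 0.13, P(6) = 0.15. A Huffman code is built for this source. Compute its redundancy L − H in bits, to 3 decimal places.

0.045 bits

Entropy H = −Σ p log₂ p ≈ 2.6848 bits.
Huffman merges: 1/20+2/25→13/100; 13/100+13/100→13/50; 3/20+19/100→17/50; 1/5+1/5→2/5; 13/50+17/50→3/5; 2/5+3/5→1. L = 273/100 ≈ 2.7300.
L − H = 2.7300 − 2.6848 = 0.045 bits.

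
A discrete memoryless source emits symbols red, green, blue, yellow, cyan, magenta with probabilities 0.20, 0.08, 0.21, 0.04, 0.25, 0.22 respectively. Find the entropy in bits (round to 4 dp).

2.3950 bits

H = −Σ pᵢ log₂ pᵢ.
−0.20·log₂(0.20) = 0.4644
−0.08·log₂(0.08) = 0.2915
−0.21·log₂(0.21) = 0.4728
−0.04·log₂(0.04) = 0.1858
−0.25·log₂(0.25) = 0.5000
−0.22·log₂(0.22) = 0.4806
Sum ≈ 2.3950 → 2.3950 bits.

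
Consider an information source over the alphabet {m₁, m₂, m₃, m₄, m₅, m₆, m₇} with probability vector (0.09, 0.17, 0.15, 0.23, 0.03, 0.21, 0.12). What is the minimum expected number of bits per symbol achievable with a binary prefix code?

Repeatedly combine the two least-probable nodes; the expected code length is the sum of the merged weights.
merge 3/100 + 9/100 → 3/25
merge 3/25 + 3/25 → 6/25
merge 3/20 + 17/100 → 8/25
merge 21/100 + 23/100 → 11/25
merge 6/25 + 8/25 → 14/25
merge 11/25 + 14/25 → 1
L = 3/25 + 6/25 + 8/25 + 11/25 + 14/25 + 1 = 67/25 = 2.68 bits/symbol.

2.68 bits/symbol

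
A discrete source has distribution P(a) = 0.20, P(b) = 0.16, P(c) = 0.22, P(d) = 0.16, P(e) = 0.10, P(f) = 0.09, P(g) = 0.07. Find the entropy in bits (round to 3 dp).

H = −Σ pᵢ log₂ pᵢ.
−0.20·log₂(0.20) = 0.4644
−0.16·log₂(0.16) = 0.4230
−0.22·log₂(0.22) = 0.4806
−0.16·log₂(0.16) = 0.4230
−0.10·log₂(0.10) = 0.3322
−0.09·log₂(0.09) = 0.3127
−0.07·log₂(0.07) = 0.2686
Sum ≈ 2.7044 → 2.704 bits.

2.704 bits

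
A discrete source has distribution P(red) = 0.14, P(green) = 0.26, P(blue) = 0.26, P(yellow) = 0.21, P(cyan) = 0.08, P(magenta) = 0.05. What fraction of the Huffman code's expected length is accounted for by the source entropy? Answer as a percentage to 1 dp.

99.5%

Entropy H = −Σ p log₂ p ≈ 2.3881 bits.
Huffman merges: 1/20+2/25→13/100; 13/100+7/50→27/100; 21/100+13/50→47/100; 13/50+27/100→53/100; 47/100+53/100→1. L = 12/5 ≈ 2.4000.
Efficiency = H/L = 2.3881/2.4000 = 99.5%.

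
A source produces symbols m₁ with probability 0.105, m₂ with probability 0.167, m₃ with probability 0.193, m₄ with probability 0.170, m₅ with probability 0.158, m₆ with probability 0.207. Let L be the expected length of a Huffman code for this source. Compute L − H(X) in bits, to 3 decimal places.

0.044 bits

Entropy H = −Σ p log₂ p ≈ 2.5562 bits.
Huffman merges: 21/200+79/500→263/1000; 167/1000+17/100→337/1000; 193/1000+207/1000→2/5; 263/1000+337/1000→3/5; 2/5+3/5→1. L = 13/5 ≈ 2.6000.
L − H = 2.6000 − 2.5562 = 0.044 bits.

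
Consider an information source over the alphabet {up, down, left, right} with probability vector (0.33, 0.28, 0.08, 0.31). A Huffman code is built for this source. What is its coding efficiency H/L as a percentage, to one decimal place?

Entropy H = −Σ p log₂ p ≈ 1.8573 bits.
Huffman merges: 2/25+7/25→9/25; 31/100+33/100→16/25; 9/25+16/25→1. L = 2 ≈ 2.0000.
Efficiency = H/L = 1.8573/2.0000 = 92.9%.

92.9%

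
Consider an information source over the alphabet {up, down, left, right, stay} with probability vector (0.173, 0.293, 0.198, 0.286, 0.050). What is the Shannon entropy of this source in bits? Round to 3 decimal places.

H = −Σ pᵢ log₂ pᵢ.
−0.173·log₂(0.173) = 0.4379
−0.293·log₂(0.293) = 0.5189
−0.198·log₂(0.198) = 0.4626
−0.286·log₂(0.286) = 0.5165
−0.050·log₂(0.050) = 0.2161
Sum ≈ 2.1520 → 2.152 bits.

2.152 bits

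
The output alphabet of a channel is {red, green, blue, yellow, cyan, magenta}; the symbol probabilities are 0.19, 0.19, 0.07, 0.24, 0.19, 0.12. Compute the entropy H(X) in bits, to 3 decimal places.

2.495 bits

H = −Σ pᵢ log₂ pᵢ.
−0.19·log₂(0.19) = 0.4552
−0.19·log₂(0.19) = 0.4552
−0.07·log₂(0.07) = 0.2686
−0.24·log₂(0.24) = 0.4941
−0.19·log₂(0.19) = 0.4552
−0.12·log₂(0.12) = 0.3671
Sum ≈ 2.4954 → 2.495 bits.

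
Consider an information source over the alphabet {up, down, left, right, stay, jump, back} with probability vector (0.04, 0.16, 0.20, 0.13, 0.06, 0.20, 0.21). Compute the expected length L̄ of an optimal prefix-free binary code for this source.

2.69 bits/symbol

Repeatedly combine the two least-probable nodes; the expected code length is the sum of the merged weights.
merge 1/25 + 3/50 → 1/10
merge 1/10 + 13/100 → 23/100
merge 4/25 + 1/5 → 9/25
merge 1/5 + 21/100 → 41/100
merge 23/100 + 9/25 → 59/100
merge 41/100 + 59/100 → 1
L = 1/10 + 23/100 + 9/25 + 41/100 + 59/100 + 1 = 269/100 = 2.69 bits/symbol.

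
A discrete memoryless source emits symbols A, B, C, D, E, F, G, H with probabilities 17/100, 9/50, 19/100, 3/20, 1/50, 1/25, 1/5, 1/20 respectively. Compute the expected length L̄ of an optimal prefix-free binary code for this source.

2.78 bits/symbol

Repeatedly combine the two least-probable nodes; the expected code length is the sum of the merged weights.
merge 1/50 + 1/25 → 3/50
merge 1/20 + 3/50 → 11/100
merge 11/100 + 3/20 → 13/50
merge 17/100 + 9/50 → 7/20
merge 19/100 + 1/5 → 39/100
merge 13/50 + 7/20 → 61/100
merge 39/100 + 61/100 → 1
L = 3/50 + 11/100 + 13/50 + 7/20 + 39/100 + 61/100 + 1 = 139/50 = 2.78 bits/symbol.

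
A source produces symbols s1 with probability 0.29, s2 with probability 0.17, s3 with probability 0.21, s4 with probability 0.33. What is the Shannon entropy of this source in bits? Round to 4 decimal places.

1.9531 bits

H = −Σ pᵢ log₂ pᵢ.
−0.29·log₂(0.29) = 0.5179
−0.17·log₂(0.17) = 0.4346
−0.21·log₂(0.21) = 0.4728
−0.33·log₂(0.33) = 0.5278
Sum ≈ 1.9531 → 1.9531 bits.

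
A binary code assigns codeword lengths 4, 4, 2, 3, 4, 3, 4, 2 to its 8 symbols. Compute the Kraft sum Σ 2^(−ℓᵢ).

With common denominator 2^4 = 16: Σ 2^(−ℓᵢ) = 1/16 + 1/16 + 4/16 + 2/16 + 1/16 + 2/16 + 1/16 + 4/16 = 16/16 = 1.

1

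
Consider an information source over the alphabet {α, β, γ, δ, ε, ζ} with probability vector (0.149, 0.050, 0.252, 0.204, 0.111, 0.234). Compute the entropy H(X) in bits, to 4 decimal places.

2.4366 bits

H = −Σ pᵢ log₂ pᵢ.
−0.149·log₂(0.149) = 0.4092
−0.050·log₂(0.050) = 0.2161
−0.252·log₂(0.252) = 0.5011
−0.204·log₂(0.204) = 0.4678
−0.111·log₂(0.111) = 0.3520
−0.234·log₂(0.234) = 0.4903
Sum ≈ 2.4366 → 2.4366 bits.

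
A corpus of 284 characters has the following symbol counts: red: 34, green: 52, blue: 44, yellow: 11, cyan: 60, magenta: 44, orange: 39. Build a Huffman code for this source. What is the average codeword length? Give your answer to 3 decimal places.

2.764 bits/symbol

Probabilities are the counts divided by 284.
Repeatedly combine the two least-probable nodes; the expected code length is the sum of the merged weights.
merge 11/284 + 17/142 → 45/284
merge 39/284 + 11/71 → 83/284
merge 11/71 + 45/284 → 89/284
merge 13/71 + 15/71 → 28/71
merge 83/284 + 89/284 → 43/71
merge 28/71 + 43/71 → 1
L = 45/284 + 83/284 + 89/284 + 28/71 + 43/71 + 1 = 785/284 ≈ 2.764 bits/symbol.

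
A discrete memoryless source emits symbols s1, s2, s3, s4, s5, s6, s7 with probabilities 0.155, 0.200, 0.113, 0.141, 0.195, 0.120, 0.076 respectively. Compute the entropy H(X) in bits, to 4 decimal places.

H = −Σ pᵢ log₂ pᵢ.
−0.155·log₂(0.155) = 0.4169
−0.200·log₂(0.200) = 0.4644
−0.113·log₂(0.113) = 0.3555
−0.141·log₂(0.141) = 0.3985
−0.195·log₂(0.195) = 0.4599
−0.120·log₂(0.120) = 0.3671
−0.076·log₂(0.076) = 0.2826
Sum ≈ 2.7448 → 2.7448 bits.

2.7448 bits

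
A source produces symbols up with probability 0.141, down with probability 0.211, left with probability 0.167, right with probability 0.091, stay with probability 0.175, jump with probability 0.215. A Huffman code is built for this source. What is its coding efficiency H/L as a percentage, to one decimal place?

98.5%

Entropy H = −Σ p log₂ p ≈ 2.5348 bits.
Huffman merges: 91/1000+141/1000→29/125; 167/1000+7/40→171/500; 211/1000+43/200→213/500; 29/125+171/500→287/500; 213/500+287/500→1. L = 1287/500 ≈ 2.5740.
Efficiency = H/L = 2.5348/2.5740 = 98.5%.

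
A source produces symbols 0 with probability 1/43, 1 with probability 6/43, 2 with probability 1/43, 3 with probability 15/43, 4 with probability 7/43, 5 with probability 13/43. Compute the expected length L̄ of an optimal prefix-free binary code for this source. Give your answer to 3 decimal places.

2.233 bits/symbol

Repeatedly combine the two least-probable nodes; the expected code length is the sum of the merged weights.
merge 1/43 + 1/43 → 2/43
merge 2/43 + 6/43 → 8/43
merge 7/43 + 8/43 → 15/43
merge 13/43 + 15/43 → 28/43
merge 15/43 + 28/43 → 1
L = 2/43 + 8/43 + 15/43 + 28/43 + 1 = 96/43 ≈ 2.233 bits/symbol.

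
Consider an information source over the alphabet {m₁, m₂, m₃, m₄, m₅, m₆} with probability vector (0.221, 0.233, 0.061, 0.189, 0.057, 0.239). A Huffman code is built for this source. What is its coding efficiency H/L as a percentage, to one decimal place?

99.0%

Entropy H = −Σ p log₂ p ≈ 2.4005 bits.
Huffman merges: 57/1000+61/1000→59/500; 59/500+189/1000→307/1000; 221/1000+233/1000→227/500; 239/1000+307/1000→273/500; 227/500+273/500→1. L = 97/40 ≈ 2.4250.
Efficiency = H/L = 2.4005/2.4250 = 99.0%.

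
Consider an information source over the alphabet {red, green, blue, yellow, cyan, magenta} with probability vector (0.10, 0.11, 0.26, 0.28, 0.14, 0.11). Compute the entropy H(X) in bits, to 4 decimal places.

H = −Σ pᵢ log₂ pᵢ.
−0.10·log₂(0.10) = 0.3322
−0.11·log₂(0.11) = 0.3503
−0.26·log₂(0.26) = 0.5053
−0.28·log₂(0.28) = 0.5142
−0.14·log₂(0.14) = 0.3971
−0.11·log₂(0.11) = 0.3503
Sum ≈ 2.4494 → 2.4494 bits.

2.4494 bits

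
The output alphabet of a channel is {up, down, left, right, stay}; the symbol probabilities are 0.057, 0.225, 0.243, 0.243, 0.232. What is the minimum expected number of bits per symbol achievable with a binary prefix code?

Repeatedly combine the two least-probable nodes; the expected code length is the sum of the merged weights.
merge 57/1000 + 9/40 → 141/500
merge 29/125 + 243/1000 → 19/40
merge 243/1000 + 141/500 → 21/40
merge 19/40 + 21/40 → 1
L = 141/500 + 19/40 + 21/40 + 1 = 1141/500 = 2.282 bits/symbol.

2.282 bits/symbol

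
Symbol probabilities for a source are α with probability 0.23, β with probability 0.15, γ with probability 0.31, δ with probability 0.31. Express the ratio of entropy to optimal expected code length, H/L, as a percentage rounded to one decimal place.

97.3%

Entropy H = −Σ p log₂ p ≈ 1.9458 bits.
Huffman merges: 3/20+23/100→19/50; 31/100+31/100→31/50; 19/50+31/50→1. L = 2 ≈ 2.0000.
Efficiency = H/L = 1.9458/2.0000 = 97.3%.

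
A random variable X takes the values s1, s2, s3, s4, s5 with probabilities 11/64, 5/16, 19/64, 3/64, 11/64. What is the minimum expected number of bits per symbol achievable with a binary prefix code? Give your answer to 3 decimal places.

2.219 bits/symbol

Repeatedly combine the two least-probable nodes; the expected code length is the sum of the merged weights.
merge 3/64 + 11/64 → 7/32
merge 11/64 + 7/32 → 25/64
merge 19/64 + 5/16 → 39/64
merge 25/64 + 39/64 → 1
L = 7/32 + 25/64 + 39/64 + 1 = 71/32 ≈ 2.219 bits/symbol.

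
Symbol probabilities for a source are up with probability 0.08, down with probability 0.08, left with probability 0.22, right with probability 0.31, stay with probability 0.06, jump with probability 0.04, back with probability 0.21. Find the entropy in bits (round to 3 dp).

H = −Σ pᵢ log₂ pᵢ.
−0.08·log₂(0.08) = 0.2915
−0.08·log₂(0.08) = 0.2915
−0.22·log₂(0.22) = 0.4806
−0.31·log₂(0.31) = 0.5238
−0.06·log₂(0.06) = 0.2435
−0.04·log₂(0.04) = 0.1858
−0.21·log₂(0.21) = 0.4728
Sum ≈ 2.4895 → 2.489 bits.

2.489 bits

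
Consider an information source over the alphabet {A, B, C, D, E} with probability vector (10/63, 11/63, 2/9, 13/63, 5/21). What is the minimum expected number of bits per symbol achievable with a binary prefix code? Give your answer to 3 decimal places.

2.333 bits/symbol

Repeatedly combine the two least-probable nodes; the expected code length is the sum of the merged weights.
merge 10/63 + 11/63 → 1/3
merge 13/63 + 2/9 → 3/7
merge 5/21 + 1/3 → 4/7
merge 3/7 + 4/7 → 1
L = 1/3 + 3/7 + 4/7 + 1 = 7/3 ≈ 2.333 bits/symbol.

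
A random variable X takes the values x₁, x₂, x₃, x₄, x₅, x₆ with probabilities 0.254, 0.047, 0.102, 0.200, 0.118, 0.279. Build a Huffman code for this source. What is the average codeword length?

2.416 bits/symbol

Repeatedly combine the two least-probable nodes; the expected code length is the sum of the merged weights.
merge 47/1000 + 51/500 → 149/1000
merge 59/500 + 149/1000 → 267/1000
merge 1/5 + 127/500 → 227/500
merge 267/1000 + 279/1000 → 273/500
merge 227/500 + 273/500 → 1
L = 149/1000 + 267/1000 + 227/500 + 273/500 + 1 = 302/125 = 2.416 bits/symbol.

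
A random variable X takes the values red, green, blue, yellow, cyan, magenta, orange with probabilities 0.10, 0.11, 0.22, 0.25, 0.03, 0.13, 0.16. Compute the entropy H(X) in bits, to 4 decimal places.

H = −Σ pᵢ log₂ pᵢ.
−0.10·log₂(0.10) = 0.3322
−0.11·log₂(0.11) = 0.3503
−0.22·log₂(0.22) = 0.4806
−0.25·log₂(0.25) = 0.5000
−0.03·log₂(0.03) = 0.1518
−0.13·log₂(0.13) = 0.3826
−0.16·log₂(0.16) = 0.4230
Sum ≈ 2.6205 → 2.6205 bits.

2.6205 bits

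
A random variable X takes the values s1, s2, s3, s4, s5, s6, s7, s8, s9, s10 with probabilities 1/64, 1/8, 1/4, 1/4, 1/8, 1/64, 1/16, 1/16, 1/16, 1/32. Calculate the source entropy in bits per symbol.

Each probability is a power of 1/2, so log₂(1/p) is an integer.
H = Σ p·log₂(1/p) = 1/64·6 + 1/8·3 + 1/4·2 + 1/4·2 + 1/8·3 + 1/64·6 + 1/16·4 + 1/16·4 + 1/16·4 + 1/32·5 = 2.84375 bits.

2.84375 bits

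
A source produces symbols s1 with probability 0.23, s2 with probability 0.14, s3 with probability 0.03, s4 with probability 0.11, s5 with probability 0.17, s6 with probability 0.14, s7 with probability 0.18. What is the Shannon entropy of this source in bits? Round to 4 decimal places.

2.6638 bits

H = −Σ pᵢ log₂ pᵢ.
−0.23·log₂(0.23) = 0.4877
−0.14·log₂(0.14) = 0.3971
−0.03·log₂(0.03) = 0.1518
−0.11·log₂(0.11) = 0.3503
−0.17·log₂(0.17) = 0.4346
−0.14·log₂(0.14) = 0.3971
−0.18·log₂(0.18) = 0.4453
Sum ≈ 2.6638 → 2.6638 bits.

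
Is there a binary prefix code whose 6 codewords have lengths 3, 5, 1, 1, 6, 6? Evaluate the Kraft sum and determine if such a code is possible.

1.1875; no

With common denominator 2^6 = 64: Σ 2^(−ℓᵢ) = 8/64 + 2/64 + 32/64 + 32/64 + 1/64 + 1/64 = 76/64 = 1.1875.
Kraft's inequality requires Σ ≤ 1; here Σ = 1.1875 > 1, so no such prefix code exists.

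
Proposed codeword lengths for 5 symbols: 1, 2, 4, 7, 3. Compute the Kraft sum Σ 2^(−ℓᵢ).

With common denominator 2^7 = 128: Σ 2^(−ℓᵢ) = 64/128 + 32/128 + 8/128 + 1/128 + 16/128 = 121/128 = 0.9453125.

0.9453125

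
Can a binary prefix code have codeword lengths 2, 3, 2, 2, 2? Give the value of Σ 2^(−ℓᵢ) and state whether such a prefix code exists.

With common denominator 2^3 = 8: Σ 2^(−ℓᵢ) = 2/8 + 1/8 + 2/8 + 2/8 + 2/8 = 9/8 = 1.125.
Kraft's inequality requires Σ ≤ 1; here Σ = 1.125 > 1, so no such prefix code exists.

1.125; no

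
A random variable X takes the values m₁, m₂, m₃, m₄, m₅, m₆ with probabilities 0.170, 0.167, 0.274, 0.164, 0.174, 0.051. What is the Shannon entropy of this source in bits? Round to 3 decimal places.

H = −Σ pᵢ log₂ pᵢ.
−0.170·log₂(0.170) = 0.4346
−0.167·log₂(0.167) = 0.4312
−0.274·log₂(0.274) = 0.5118
−0.164·log₂(0.164) = 0.4278
−0.174·log₂(0.174) = 0.4390
−0.051·log₂(0.051) = 0.2190
Sum ≈ 2.4632 → 2.463 bits.

2.463 bits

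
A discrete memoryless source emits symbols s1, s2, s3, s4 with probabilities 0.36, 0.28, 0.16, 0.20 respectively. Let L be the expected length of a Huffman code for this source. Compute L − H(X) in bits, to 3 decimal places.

Entropy H = −Σ p log₂ p ≈ 1.9322 bits.
Huffman merges: 4/25+1/5→9/25; 7/25+9/25→16/25; 9/25+16/25→1. L = 2 ≈ 2.0000.
L − H = 2.0000 − 1.9322 = 0.068 bits.

0.068 bits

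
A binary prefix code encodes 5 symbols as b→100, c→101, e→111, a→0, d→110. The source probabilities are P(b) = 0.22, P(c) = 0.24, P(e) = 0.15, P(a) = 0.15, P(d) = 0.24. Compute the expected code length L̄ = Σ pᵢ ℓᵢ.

2.7 bits/symbol

L̄ = Σ pᵢ·ℓᵢ = 0.22·3 + 0.24·3 + 0.15·3 + 0.15·1 + 0.24·3 = 2.7 bits/symbol.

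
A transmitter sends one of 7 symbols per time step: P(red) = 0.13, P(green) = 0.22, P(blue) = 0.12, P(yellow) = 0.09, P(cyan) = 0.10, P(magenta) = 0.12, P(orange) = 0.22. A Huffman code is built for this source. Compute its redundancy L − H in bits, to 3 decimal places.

0.027 bits

Entropy H = −Σ p log₂ p ≈ 2.7228 bits.
Huffman merges: 9/100+1/10→19/100; 3/25+3/25→6/25; 13/100+19/100→8/25; 11/50+11/50→11/25; 6/25+8/25→14/25; 11/25+14/25→1. L = 11/4 ≈ 2.7500.
L − H = 2.7500 − 2.7228 = 0.027 bits.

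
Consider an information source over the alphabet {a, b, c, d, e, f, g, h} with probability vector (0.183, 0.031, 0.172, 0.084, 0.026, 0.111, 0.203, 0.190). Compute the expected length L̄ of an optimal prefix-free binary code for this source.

Repeatedly combine the two least-probable nodes; the expected code length is the sum of the merged weights.
merge 13/500 + 31/1000 → 57/1000
merge 57/1000 + 21/250 → 141/1000
merge 111/1000 + 141/1000 → 63/250
merge 43/250 + 183/1000 → 71/200
merge 19/100 + 203/1000 → 393/1000
merge 63/250 + 71/200 → 607/1000
merge 393/1000 + 607/1000 → 1
L = 57/1000 + 141/1000 + 63/250 + 71/200 + 393/1000 + 607/1000 + 1 = 561/200 = 2.805 bits/symbol.

2.805 bits/symbol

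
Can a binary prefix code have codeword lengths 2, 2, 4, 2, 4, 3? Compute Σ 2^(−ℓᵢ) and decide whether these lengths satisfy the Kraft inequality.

1; yes

With common denominator 2^4 = 16: Σ 2^(−ℓᵢ) = 4/16 + 4/16 + 1/16 + 4/16 + 1/16 + 2/16 = 16/16 = 1.
Kraft's inequality requires Σ ≤ 1; here Σ = 1 ≤ 1, so such a prefix code exists.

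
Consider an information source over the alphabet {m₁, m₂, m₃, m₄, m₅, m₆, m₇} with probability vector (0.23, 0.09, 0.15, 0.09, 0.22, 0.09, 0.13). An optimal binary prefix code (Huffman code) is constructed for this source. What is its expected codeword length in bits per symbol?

Repeatedly combine the two least-probable nodes; the expected code length is the sum of the merged weights.
merge 9/100 + 9/100 → 9/50
merge 9/100 + 13/100 → 11/50
merge 3/20 + 9/50 → 33/100
merge 11/50 + 11/50 → 11/25
merge 23/100 + 33/100 → 14/25
merge 11/25 + 14/25 → 1
L = 9/50 + 11/50 + 33/100 + 11/25 + 14/25 + 1 = 273/100 = 2.73 bits/symbol.

2.73 bits/symbol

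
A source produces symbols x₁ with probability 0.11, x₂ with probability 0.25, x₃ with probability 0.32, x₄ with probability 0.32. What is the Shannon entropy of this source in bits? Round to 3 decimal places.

H = −Σ pᵢ log₂ pᵢ.
−0.11·log₂(0.11) = 0.3503
−0.25·log₂(0.25) = 0.5000
−0.32·log₂(0.32) = 0.5260
−0.32·log₂(0.32) = 0.5260
Sum ≈ 1.9024 → 1.902 bits.

1.902 bits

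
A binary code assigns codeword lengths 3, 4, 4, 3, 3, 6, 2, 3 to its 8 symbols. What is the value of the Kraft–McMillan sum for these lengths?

0.890625

With common denominator 2^6 = 64: Σ 2^(−ℓᵢ) = 8/64 + 4/64 + 4/64 + 8/64 + 8/64 + 1/64 + 16/64 + 8/64 = 57/64 = 0.890625.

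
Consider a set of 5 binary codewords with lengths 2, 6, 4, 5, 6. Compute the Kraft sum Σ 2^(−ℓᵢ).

With common denominator 2^6 = 64: Σ 2^(−ℓᵢ) = 16/64 + 1/64 + 4/64 + 2/64 + 1/64 = 24/64 = 0.375.

0.375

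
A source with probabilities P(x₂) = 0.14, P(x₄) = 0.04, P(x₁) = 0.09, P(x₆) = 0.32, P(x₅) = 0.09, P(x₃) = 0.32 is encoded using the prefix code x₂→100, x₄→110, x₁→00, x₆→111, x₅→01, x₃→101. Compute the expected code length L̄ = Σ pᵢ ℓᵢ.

2.82 bits/symbol

L̄ = Σ pᵢ·ℓᵢ = 0.14·3 + 0.04·3 + 0.09·2 + 0.32·3 + 0.09·2 + 0.32·3 = 2.82 bits/symbol.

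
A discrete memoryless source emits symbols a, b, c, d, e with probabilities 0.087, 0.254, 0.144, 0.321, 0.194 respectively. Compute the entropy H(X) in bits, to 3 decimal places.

2.196 bits

H = −Σ pᵢ log₂ pᵢ.
−0.087·log₂(0.087) = 0.3065
−0.254·log₂(0.254) = 0.5022
−0.144·log₂(0.144) = 0.4026
−0.321·log₂(0.321) = 0.5262
−0.194·log₂(0.194) = 0.4590
Sum ≈ 2.1965 → 2.196 bits.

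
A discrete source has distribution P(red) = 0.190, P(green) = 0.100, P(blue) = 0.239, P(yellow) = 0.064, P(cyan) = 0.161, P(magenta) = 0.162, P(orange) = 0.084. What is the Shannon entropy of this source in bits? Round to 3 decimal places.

H = −Σ pᵢ log₂ pᵢ.
−0.190·log₂(0.190) = 0.4552
−0.100·log₂(0.100) = 0.3322
−0.239·log₂(0.239) = 0.4935
−0.064·log₂(0.064) = 0.2538
−0.161·log₂(0.161) = 0.4242
−0.162·log₂(0.162) = 0.4254
−0.084·log₂(0.084) = 0.3002
Sum ≈ 2.6845 → 2.685 bits.

2.685 bits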